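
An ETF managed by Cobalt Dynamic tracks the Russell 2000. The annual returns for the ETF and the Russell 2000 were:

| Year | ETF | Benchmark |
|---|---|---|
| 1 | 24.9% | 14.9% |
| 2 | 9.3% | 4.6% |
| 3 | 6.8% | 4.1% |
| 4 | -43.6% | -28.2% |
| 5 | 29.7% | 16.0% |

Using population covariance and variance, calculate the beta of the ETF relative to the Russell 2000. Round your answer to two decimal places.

1.62

r̄p = 5.4200%,  r̄m = 2.2800%
Cov = Σ(rp − r̄p)(rm − r̄m) / 5 = 416.9204
Var(rm) = Σ(rm − r̄m)² / 5 = 257.0456
β = Cov / Var = 416.9204 / 257.0456 = 1.6220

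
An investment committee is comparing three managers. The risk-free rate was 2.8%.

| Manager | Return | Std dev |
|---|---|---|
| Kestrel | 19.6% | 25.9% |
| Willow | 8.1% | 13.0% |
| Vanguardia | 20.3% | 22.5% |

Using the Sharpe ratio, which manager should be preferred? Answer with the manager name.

Vanguardia

Kestrel: Sharpe ratio = (19.6% − 2.8%) / 25.9% = 0.649
Willow: Sharpe ratio = (8.1% − 2.8%) / 13.0% = 0.408
Vanguardia: Sharpe ratio = (20.3% − 2.8%) / 22.5% = 0.778
Highest: Vanguardia (0.778).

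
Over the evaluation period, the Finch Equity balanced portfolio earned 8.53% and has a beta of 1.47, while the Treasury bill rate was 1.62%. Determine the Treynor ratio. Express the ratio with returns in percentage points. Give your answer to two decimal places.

4.70

Treynor = (Rp − Rf) / β = (8.53% − 1.62%) / 1.47 = 6.91 / 1.47 = 4.7007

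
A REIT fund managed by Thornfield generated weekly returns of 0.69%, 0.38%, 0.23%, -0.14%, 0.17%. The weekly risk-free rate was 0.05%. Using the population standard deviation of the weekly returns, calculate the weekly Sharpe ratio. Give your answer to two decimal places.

0.80

μ = (0.69 + 0.38 + 0.23 − 0.14 + 0.17) / 5 = 1.330 / 5 = 0.2660%
Σ(r − μ)² = (0.69 − 0.2660)² + (0.38 − 0.2660)² + (0.23 − 0.2660)² + … = 0.3681
σ = √[0.3681 / 5] = 0.2713%
Sharpe = (μ − rf) / σ = (0.2660 − 0.05) / 0.2713 = 0.2160 / 0.2713 = 0.7962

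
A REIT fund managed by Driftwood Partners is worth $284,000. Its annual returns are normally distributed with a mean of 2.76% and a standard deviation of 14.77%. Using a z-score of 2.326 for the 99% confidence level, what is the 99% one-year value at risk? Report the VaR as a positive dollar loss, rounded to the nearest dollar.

$89,730

Return at the 99% tail: μ − z·σ = 2.76% − 2.326 × 14.77% = 2.76 − 34.35502 = -31.59502%
VaR = −(-31.59502%) × $284,000 = 31.59502% × $284,000 = $89,730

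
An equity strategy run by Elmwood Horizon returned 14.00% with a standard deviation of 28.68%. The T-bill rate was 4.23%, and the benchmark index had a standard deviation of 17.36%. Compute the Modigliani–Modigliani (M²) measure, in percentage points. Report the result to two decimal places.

10.14

Sharpe = (Rp − Rf) / σp = (14.00% − 4.23%) / 28.68% = 0.3407
M² = Rf + Sharpe × σm = 4.23% + 0.3407 × 17.36% = 10.1446%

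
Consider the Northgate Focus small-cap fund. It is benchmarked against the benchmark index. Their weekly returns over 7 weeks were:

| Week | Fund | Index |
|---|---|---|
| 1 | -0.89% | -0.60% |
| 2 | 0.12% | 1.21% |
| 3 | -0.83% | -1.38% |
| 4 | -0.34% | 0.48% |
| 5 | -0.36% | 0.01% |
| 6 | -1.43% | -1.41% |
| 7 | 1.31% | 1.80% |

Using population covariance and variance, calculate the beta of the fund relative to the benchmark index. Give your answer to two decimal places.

0.66

r̄p = -0.3457%,  r̄m = 0.0157%
Cov = Σ(rp − r̄p)(rm − r̄m) / 7 = 0.8672
Var(rm) = Σ(rm − r̄m)² / 7 = 1.3122
β = Cov / Var = 0.8672 / 1.3122 = 0.6609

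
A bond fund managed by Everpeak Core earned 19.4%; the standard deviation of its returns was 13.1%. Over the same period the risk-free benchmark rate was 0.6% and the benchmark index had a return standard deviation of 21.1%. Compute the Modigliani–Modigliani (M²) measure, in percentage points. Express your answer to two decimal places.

30.88

Sharpe = (Rp − Rf) / σp = (19.4% − 0.6%) / 13.1% = 1.4351
M² = Rf + Sharpe × σm = 0.6% + 1.4351 × 21.1% = 30.8806%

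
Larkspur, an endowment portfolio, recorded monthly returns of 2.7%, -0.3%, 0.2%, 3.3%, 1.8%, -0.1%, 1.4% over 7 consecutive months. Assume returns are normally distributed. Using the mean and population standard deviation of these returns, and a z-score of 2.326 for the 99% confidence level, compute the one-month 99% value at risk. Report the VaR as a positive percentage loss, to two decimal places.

Mean return r̄ = 9.00 / 7 = 1.2857%
Σ(r − r̄)² = (2.7 − 1.2857)² + (-0.3 − 1.2857)² + … = 11.9486
σ = √[11.9486 / 7] = 1.3065%
VaR = −(r̄ − z·σ) = −(1.2857 − 2.326 × 1.3065) = −(-1.7532) = 1.7532%

1.75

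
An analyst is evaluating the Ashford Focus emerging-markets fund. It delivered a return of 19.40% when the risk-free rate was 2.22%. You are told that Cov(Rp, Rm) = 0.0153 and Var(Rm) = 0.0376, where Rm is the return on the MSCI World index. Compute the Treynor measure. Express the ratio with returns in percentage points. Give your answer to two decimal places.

42.22

β = Cov / Var = 0.0153 / 0.0376 = 0.4069
Treynor = (Rp − Rf) / β = (19.40% − 2.22%) / 0.4069 = 17.18 / 0.4069 = 42.2217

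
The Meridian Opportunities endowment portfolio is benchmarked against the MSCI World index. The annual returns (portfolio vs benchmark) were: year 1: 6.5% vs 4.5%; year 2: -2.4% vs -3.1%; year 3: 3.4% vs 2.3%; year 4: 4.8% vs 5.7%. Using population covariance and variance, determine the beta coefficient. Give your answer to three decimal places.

r̄p = 3.0750%,  r̄m = 2.3500%
Cov = Σ(rp − r̄p)(rm − r̄m) / 4 = 10.7413
Var(rm) = Σ(rm − r̄m)² / 4 = 11.3875
β = Cov / Var = 10.7413 / 11.3875 = 0.9433

0.943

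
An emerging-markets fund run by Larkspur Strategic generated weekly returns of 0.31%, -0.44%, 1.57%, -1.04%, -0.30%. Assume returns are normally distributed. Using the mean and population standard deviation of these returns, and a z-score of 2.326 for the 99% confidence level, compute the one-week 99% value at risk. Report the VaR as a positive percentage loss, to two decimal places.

μ = (0.31 − 0.44 + 1.57 − 1.04 − 0.3) / 5 = 0.0200%
Population σ = √[Σ(r − μ)² / 5] = √[3.9242 / 5] = √0.7848 = 0.8859%
VaR = −(μ − z·σ) = −(0.0200 − 2.326 × 0.8859) = −(-2.0406) = 2.0406%

2.04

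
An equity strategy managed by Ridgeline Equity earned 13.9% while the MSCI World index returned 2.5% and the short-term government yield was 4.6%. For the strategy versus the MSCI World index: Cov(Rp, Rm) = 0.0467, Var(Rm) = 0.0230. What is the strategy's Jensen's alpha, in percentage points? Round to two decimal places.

13.56

β = Cov / Var = 0.0467 / 0.0230 = 2.0304
E[R] = Rf + β(Rm − Rf) = 4.6% + 2.0304 × (2.5% − 4.6%) = 0.3362%
α = Rp − E[R] = 13.9% − 0.3362% = 13.5638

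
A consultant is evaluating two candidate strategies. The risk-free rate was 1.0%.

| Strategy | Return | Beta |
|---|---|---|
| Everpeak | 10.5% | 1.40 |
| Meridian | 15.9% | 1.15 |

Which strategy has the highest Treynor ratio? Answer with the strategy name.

Everpeak: Treynor = (10.5% − 1.0%) / 1.40 = 6.786
Meridian: Treynor = (15.9% − 1.0%) / 1.15 = 12.957
Highest: Meridian (12.957).

Meridian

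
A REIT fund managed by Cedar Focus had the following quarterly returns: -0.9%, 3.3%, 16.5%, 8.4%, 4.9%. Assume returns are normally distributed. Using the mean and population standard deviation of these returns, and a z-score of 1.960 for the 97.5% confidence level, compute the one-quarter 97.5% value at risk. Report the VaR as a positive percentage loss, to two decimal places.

5.03

Mean return r̄ = 32.20 / 5 = 6.4400%
Population std dev = √[171.1520 / 5] = 5.8507%
VaR = −(r̄ − z·σ) = −(6.4400 − 1.960 × 5.8507) = −(-5.0274) = 5.0274%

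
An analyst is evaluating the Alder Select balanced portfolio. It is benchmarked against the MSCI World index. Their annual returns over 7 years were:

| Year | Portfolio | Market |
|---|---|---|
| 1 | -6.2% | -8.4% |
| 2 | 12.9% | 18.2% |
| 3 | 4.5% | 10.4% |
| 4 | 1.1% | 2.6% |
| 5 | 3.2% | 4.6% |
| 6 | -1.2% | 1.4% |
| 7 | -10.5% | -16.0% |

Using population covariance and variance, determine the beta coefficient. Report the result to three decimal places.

0.661

r̄p = 0.5429%,  r̄m = 1.8286%
Cov = Σ(rp − r̄p)(rm − r̄m) / 7 = 72.9445
Var(rm) = Σ(rm − r̄m)² / 7 = 110.3478
β = Cov / Var = 72.9445 / 110.3478 = 0.6610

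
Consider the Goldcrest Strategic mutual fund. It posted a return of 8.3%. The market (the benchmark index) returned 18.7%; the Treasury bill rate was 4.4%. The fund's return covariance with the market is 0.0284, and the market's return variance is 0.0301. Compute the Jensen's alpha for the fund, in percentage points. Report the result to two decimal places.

-9.59

β = Cov / Var = 0.0284 / 0.0301 = 0.9435
E[R] = Rf + β(Rm − Rf) = 4.4% + 0.9435 × (18.7% − 4.4%) = 17.8921%
α = Rp − E[R] = 8.3% − 17.8921% = -9.5921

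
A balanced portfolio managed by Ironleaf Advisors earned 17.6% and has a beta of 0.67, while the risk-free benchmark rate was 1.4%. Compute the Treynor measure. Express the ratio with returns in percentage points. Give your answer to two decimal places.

Treynor = (Rp − Rf) / β = (17.6% − 1.4%) / 0.67 = 16.20 / 0.67 = 24.1791

24.18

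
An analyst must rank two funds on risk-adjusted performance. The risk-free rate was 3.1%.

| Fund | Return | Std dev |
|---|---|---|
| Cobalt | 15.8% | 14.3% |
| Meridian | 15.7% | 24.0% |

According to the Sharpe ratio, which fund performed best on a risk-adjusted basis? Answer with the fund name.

Cobalt: Sharpe ratio = (15.8% − 3.1%) / 14.3% = 0.888
Meridian: Sharpe ratio = (15.7% − 3.1%) / 24.0% = 0.525
Highest: Cobalt (0.888).

Cobalt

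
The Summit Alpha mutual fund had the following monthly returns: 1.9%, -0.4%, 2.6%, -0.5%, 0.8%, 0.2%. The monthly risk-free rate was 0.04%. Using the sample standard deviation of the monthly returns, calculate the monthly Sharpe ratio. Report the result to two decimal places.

0.58

r̄ = (1.9 − 0.4 + 2.6 − 0.5 + 0.8 + 0.2) / 6 = 4.60 / 6 = 0.7667%
Σ(r − r̄)² = (1.9 − 0.7667)² + (-0.4 − 0.7667)² + … = 7.9333
sample σ = √(7.9333 / 5) = √1.5867 = 1.2596%
Sharpe = (r̄ − rf) / σ = (0.7667 − 0.04) / 1.2596 = 0.7267 / 1.2596 = 0.5769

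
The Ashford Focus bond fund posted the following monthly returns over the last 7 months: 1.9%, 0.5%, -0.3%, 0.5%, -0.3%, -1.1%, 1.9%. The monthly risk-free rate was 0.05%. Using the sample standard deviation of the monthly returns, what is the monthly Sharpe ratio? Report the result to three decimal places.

0.346

μ = (1.9 + 0.5 − 0.3 + 0.5 − 0.3 − 1.1 + 1.9) / 7 = 3.10 / 7 = 0.4429%
Sample σ = √[Σ(r − μ)² / 6] = √[7.7371 / 6] = √1.2895 = 1.1356%
Sharpe = (μ − rf) / σ = (0.4429 − 0.05) / 1.1356 = 0.3929 / 1.1356 = 0.3460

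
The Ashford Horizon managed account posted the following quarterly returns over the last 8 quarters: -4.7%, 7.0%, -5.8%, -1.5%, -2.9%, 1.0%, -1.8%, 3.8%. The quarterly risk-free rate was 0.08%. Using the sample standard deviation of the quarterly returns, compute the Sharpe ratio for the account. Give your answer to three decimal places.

μ = (-4.7 + 7 − 5.8 − 1.5 − 2.9 + 1 − 1.8 + 3.8) / 8 = -4.90 / 8 = -0.6125%
Sample std dev = √[131.0688 / 7] = 4.3271%
Sharpe = (μ − rf) / σ = (-0.6125 − 0.08) / 4.3271 = -0.6925 / 4.3271 = -0.1600

-0.160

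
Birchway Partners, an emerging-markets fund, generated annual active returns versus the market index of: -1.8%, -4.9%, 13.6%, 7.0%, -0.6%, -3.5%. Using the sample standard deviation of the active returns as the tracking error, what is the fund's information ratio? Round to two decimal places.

0.23

μ = (-1.8 − 4.9 + 13.6 + 7 − 0.6 − 3.5) / 6 = 9.80 / 6 = 1.6333%
Σ(r − μ)² = (-1.8 − 1.6333)² + (-4.9 − 1.6333)² + (13.6 − 1.6333)² + … = 257.8133
σ = √[257.8133 / 5] = 7.1807%
IR = μ / tracking error = 1.6333 / 7.1807 = 0.2275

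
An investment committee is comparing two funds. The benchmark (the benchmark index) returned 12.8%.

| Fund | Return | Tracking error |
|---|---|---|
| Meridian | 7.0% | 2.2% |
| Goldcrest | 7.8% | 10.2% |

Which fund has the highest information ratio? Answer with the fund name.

Goldcrest

Meridian: IR = (7.0% − 12.8%) / 2.2% = -2.636
Goldcrest: IR = (7.8% − 12.8%) / 10.2% = -0.490
Highest: Goldcrest (-0.490).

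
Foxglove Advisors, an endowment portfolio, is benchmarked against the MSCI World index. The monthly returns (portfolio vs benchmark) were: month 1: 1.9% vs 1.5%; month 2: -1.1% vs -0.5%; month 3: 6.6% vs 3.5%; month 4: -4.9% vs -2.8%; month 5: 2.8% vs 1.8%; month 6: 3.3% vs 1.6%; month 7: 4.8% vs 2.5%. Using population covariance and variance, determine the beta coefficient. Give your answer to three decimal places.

r̄p = 1.9143%,  r̄m = 1.0857%
Cov = Σ(rp − r̄p)(rm − r̄m) / 7 = 6.8559
Var(rm) = Σ(rm − r̄m)² / 7 = 3.7698
β = Cov / Var = 6.8559 / 3.7698 = 1.8186

1.819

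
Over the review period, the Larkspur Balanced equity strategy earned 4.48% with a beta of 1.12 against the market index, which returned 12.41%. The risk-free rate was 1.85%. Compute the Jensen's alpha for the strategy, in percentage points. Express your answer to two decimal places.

CAPM expected return = Rf + β(Rm − Rf) = 1.85% + 1.12 × (12.41% − 1.85%) = 1.85 + 1.12 × 10.56 = 13.6772%
Jensen's α = Rp − E[R] = 4.48% − 13.6772% = -9.1972

-9.20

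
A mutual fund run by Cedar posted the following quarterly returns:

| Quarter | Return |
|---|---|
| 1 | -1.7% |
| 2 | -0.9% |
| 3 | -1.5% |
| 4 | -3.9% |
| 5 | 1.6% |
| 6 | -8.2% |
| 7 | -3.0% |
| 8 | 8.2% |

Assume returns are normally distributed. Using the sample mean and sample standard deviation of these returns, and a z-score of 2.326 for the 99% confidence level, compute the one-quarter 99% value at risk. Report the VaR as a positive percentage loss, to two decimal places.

12.16

r̄ = (-1.7 − 0.9 − 1.5 − 3.9 + 1.6 − 8.2 − 3 + 8.2) / 8 = -9.40 / 8 = -1.1750%
Σ(r − r̄)² = (-1.7 − (-1.1750))² + (-0.9 − (-1.1750))² + (-1.5 − (-1.1750))² + … = 156.1550
sample σ = √(156.1550 / 7) = √22.3079 = 4.7231%
VaR = −(r̄ − z·σ) = −(-1.1750 − 2.326 × 4.7231) = −(-12.1609) = 12.1609%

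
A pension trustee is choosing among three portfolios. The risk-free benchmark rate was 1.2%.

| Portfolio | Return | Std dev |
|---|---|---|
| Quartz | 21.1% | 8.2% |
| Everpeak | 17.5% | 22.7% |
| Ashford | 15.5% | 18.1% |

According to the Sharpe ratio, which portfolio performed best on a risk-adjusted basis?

Quartz

Quartz: Sharpe ratio = (21.1% − 1.2%) / 8.2% = 2.427
Everpeak: Sharpe ratio = (17.5% − 1.2%) / 22.7% = 0.718
Ashford: Sharpe ratio = (15.5% − 1.2%) / 18.1% = 0.790
Highest: Quartz (2.427).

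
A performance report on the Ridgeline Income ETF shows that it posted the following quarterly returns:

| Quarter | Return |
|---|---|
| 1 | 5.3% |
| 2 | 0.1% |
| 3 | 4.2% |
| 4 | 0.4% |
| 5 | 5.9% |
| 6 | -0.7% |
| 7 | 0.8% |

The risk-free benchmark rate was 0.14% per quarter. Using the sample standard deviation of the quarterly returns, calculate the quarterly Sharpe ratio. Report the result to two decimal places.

0.78

μ = (5.3 + 0.1 + 4.2 + 0.4 + 5.9 − 0.7 + 0.8) / 7 = 16.00 / 7 = 2.2857%
Σ(r − μ)² = (5.3 − 2.2857)² + (0.1 − 2.2857)² + … = 45.2686
sample σ = √(45.2686 / 6) = √7.5448 = 2.7468%
Sharpe = (μ − rf) / σ = (2.2857 − 0.14) / 2.7468 = 2.1457 / 2.7468 = 0.7812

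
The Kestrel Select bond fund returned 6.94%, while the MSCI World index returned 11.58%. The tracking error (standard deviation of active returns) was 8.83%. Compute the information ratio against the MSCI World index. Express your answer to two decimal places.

IR = (Rp − Rb) / TE = (6.94% − 11.58%) / 8.83% = -4.64% / 8.83% = -0.5255

-0.53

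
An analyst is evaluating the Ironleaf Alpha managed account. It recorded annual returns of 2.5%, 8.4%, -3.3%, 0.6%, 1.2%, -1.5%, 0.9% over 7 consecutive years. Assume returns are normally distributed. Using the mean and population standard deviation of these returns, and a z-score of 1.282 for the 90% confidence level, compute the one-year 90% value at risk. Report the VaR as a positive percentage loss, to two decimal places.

3.12

r̄ = (2.5 + 8.4 − 3.3 + 0.6 + 1.2 − 1.5 + 0.9) / 7 = 8.80 / 7 = 1.2571%
Population std dev = √[81.4971 / 7] = 3.4121%
VaR = −(r̄ − z·σ) = −(1.2571 − 1.282 × 3.4121) = −(-3.1172) = 3.1172%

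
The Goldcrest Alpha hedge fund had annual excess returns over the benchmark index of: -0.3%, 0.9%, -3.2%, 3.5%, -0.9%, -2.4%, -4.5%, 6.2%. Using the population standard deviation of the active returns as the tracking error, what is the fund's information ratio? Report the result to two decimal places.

-0.03

Mean return μ = -0.70 / 8 = -0.0875%
Σ(r − μ)² = (-0.3 − (-0.0875))² + (0.9 − (-0.0875))² + … = 88.5888
σ = √[88.5888 / 8] = 3.3277%
IR = μ / tracking error = -0.0875 / 3.3277 = -0.0263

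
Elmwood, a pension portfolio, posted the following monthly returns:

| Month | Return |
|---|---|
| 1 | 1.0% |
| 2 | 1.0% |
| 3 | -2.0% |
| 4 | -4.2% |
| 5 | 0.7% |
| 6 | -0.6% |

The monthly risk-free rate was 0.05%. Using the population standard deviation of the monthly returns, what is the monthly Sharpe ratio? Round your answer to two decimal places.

-0.39

Mean return r̄ = -4.10 / 6 = -0.6833%
Population std dev = √[21.6883 / 6] = 1.9012%
Sharpe = (r̄ − rf) / σ = (-0.6833 − 0.05) / 1.9012 = -0.7333 / 1.9012 = -0.3857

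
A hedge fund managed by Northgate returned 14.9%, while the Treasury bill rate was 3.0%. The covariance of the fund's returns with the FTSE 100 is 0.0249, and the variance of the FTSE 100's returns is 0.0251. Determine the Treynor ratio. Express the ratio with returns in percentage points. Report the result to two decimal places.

12.00

β = Cov / Var = 0.0249 / 0.0251 = 0.9920
Treynor = (Rp − Rf) / β = (14.9% − 3.0%) / 0.9920 = 11.90 / 0.9920 = 11.9960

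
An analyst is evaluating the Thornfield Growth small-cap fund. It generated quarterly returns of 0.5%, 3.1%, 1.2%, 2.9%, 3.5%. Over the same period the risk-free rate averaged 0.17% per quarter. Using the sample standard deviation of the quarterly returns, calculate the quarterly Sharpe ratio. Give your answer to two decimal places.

μ = (0.5 + 3.1 + 1.2 + 2.9 + 3.5) / 5 = 11.20 / 5 = 2.2400%
Sample std dev = √[6.8720 / 4] = 1.3107%
Sharpe = (μ − rf) / σ = (2.2400 − 0.17) / 1.3107 = 2.0700 / 1.3107 = 1.5793

1.58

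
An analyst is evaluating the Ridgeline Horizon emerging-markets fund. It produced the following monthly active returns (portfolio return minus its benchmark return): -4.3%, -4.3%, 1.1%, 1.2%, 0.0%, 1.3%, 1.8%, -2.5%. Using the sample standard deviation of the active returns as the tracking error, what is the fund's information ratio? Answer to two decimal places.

-0.28

r̄ = (-4.3 − 4.3 + 1.1 + 1.2 + 0 + 1.3 + 1.8 − 2.5) / 8 = -5.70 / 8 = -0.7125%
Σ(r − r̄)² = 46.7488; sample σ = √(46.7488/7) = 2.5843%
IR = r̄ / tracking error = -0.7125 / 2.5843 = -0.2757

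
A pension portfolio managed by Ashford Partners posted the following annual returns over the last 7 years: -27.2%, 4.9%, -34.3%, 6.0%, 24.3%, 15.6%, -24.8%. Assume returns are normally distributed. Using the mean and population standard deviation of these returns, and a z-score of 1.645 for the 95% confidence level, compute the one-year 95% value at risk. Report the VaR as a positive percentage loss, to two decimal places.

40.49

Mean return r̄ = -35.50 / 7 = -5.0714%
Population std dev = √[3245.1943 / 7] = 21.5314%
VaR = −(r̄ − z·σ) = −(-5.0714 − 1.645 × 21.5314) = −(-40.4906) = 40.4906%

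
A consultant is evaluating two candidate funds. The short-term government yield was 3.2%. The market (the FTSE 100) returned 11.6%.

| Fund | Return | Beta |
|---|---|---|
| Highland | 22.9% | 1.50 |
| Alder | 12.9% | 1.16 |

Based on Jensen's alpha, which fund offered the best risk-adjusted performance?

Highland: α = 22.9% − [3.2% + 1.50 × (11.6% − 3.2%)] = 7.100
Alder: α = 12.9% − [3.2% + 1.16 × (11.6% − 3.2%)] = -0.044
Highest: Highland (7.100).

Highland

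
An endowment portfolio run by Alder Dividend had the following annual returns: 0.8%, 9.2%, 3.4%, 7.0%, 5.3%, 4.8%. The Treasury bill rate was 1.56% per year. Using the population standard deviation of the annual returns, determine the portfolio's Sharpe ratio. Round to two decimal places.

1.33

r̄ = (0.8 + 9.2 + 3.4 + 7 + 5.3 + 4.8) / 6 = 5.0833%
Population std dev = √[41.9283 / 6] = 2.6435%
Sharpe = (r̄ − rf) / σ = (5.0833 − 1.56) / 2.6435 = 3.5233 / 2.6435 = 1.3328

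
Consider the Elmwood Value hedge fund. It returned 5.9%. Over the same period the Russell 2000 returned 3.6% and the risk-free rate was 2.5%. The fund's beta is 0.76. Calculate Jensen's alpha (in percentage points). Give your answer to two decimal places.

CAPM expected return = Rf + β(Rm − Rf) = 2.5% + 0.76 × (3.6% − 2.5%) = 2.5 + 0.76 × 1.10 = 3.3360%
Jensen's α = Rp − E[R] = 5.9% − 3.3360% = 2.5640

2.56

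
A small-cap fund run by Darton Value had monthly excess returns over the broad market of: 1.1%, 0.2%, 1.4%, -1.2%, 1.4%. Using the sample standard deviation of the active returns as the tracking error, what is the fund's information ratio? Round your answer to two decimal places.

Mean return r̄ = 2.90 / 5 = 0.5800%
Σ(r − r̄)² = 4.9280; sample σ = √(4.9280/4) = 1.1100%
IR = r̄ / tracking error = 0.5800 / 1.1100 = 0.5225

0.52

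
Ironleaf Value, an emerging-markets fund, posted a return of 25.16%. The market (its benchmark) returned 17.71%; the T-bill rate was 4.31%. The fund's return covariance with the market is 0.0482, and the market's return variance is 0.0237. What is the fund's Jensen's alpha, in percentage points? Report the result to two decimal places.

-6.40

β = Cov / Var = 0.0482 / 0.0237 = 2.0338
E[R] = Rf + β(Rm − Rf) = 4.31% + 2.0338 × (17.71% − 4.31%) = 31.5629%
α = Rp − E[R] = 25.16% − 31.5629% = -6.4029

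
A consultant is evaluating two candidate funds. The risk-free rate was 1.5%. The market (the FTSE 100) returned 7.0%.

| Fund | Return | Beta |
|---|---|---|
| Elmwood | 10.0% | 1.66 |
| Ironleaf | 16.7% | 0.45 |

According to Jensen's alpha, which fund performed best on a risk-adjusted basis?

Ironleaf

Elmwood: α = 10.0% − [1.5% + 1.66 × (7.0% − 1.5%)] = -0.630
Ironleaf: α = 16.7% − [1.5% + 0.45 × (7.0% − 1.5%)] = 12.725
Highest: Ironleaf (12.725).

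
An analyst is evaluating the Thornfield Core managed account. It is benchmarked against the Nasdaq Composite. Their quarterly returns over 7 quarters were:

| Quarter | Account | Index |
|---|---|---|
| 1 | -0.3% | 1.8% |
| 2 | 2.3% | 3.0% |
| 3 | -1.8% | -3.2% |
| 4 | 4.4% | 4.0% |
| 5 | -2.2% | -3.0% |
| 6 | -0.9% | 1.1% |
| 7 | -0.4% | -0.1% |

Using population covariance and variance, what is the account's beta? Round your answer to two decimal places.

r̄p = 0.1571%,  r̄m = 0.5143%
Cov = Σ(rp − r̄p)(rm − r̄m) / 7 = 4.9720
Var(rm) = Σ(rm − r̄m)² / 7 = 6.6927
β = Cov / Var = 4.9720 / 6.6927 = 0.7429

0.74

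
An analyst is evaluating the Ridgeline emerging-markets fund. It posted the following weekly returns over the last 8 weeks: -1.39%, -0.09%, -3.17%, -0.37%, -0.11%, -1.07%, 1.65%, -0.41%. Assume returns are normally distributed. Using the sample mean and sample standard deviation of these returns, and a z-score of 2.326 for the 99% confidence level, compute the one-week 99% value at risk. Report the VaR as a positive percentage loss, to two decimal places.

3.80

μ = (-1.39 − 0.09 − 3.17 − 0.37 − 0.11 − 1.07 + 1.65 − 0.41) / 8 = -0.6200%
Sample std dev = √[13.0984 / 7] = 1.3679%
VaR = −(μ − z·σ) = −(-0.6200 − 2.326 × 1.3679) = −(-3.8017) = 3.8017%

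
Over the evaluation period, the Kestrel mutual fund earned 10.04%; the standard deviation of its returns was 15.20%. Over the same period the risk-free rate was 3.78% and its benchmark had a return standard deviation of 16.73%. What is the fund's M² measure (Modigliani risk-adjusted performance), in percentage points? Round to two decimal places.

10.67

Sharpe = (Rp − Rf) / σp = (10.04% − 3.78%) / 15.20% = 0.4118
M² = Rf + Sharpe × σm = 3.78% + 0.4118 × 16.73% = 10.6694%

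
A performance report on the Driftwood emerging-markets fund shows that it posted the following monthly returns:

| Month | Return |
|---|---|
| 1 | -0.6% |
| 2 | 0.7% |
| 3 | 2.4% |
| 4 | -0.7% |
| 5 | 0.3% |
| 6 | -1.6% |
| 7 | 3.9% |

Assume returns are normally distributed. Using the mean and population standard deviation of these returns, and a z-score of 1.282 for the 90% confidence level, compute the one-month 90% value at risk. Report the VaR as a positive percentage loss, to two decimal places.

r̄ = (-0.6 + 0.7 + 2.4 − 0.7 + 0.3 − 1.6 + 3.9) / 7 = 0.6286%
Population std dev = √[22.1943 / 7] = 1.7806%
VaR = −(r̄ − z·σ) = −(0.6286 − 1.282 × 1.7806) = −(-1.6541) = 1.6541%

1.65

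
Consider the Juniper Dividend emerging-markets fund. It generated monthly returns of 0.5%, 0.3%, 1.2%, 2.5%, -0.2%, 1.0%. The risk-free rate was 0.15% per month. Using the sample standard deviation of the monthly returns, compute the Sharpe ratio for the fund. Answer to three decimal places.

Mean return μ = 5.30 / 6 = 0.8833%
Σ(r − μ)² = (0.5 − 0.8833)² + (0.3 − 0.8833)² + … = 4.3883
σ = √[4.3883 / 5] = 0.9368%
Sharpe = (μ − rf) / σ = (0.8833 − 0.15) / 0.9368 = 0.7333 / 0.9368 = 0.7828

0.783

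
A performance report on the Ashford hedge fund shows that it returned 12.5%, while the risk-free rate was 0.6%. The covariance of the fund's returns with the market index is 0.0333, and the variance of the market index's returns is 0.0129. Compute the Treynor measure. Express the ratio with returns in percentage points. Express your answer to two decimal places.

β = Cov / Var = 0.0333 / 0.0129 = 2.5814
Treynor = (Rp − Rf) / β = (12.5% − 0.6%) / 2.5814 = 11.90 / 2.5814 = 4.6099

4.61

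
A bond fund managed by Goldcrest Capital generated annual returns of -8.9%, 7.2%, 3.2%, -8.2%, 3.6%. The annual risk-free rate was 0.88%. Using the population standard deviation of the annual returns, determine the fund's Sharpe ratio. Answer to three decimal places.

r̄ = (-8.9 + 7.2 + 3.2 − 8.2 + 3.6) / 5 = -0.6200%
Population σ = √[Σ(r − r̄)² / 5] = √[219.5680 / 5] = √43.9136 = 6.6267%
Sharpe = (r̄ − rf) / σ = (-0.6200 − 0.88) / 6.6267 = -1.5000 / 6.6267 = -0.2264

-0.226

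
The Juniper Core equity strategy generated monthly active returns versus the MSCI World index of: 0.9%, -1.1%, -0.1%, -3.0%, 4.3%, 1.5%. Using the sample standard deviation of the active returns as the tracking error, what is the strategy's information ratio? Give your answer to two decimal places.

r̄ = (0.9 − 1.1 − 0.1 − 3 + 4.3 + 1.5) / 6 = 2.50 / 6 = 0.4167%
Σ(r − r̄)² = 30.7283; sample σ = √(30.7283/5) = 2.4790%
IR = r̄ / tracking error = 0.4167 / 2.4790 = 0.1681

0.17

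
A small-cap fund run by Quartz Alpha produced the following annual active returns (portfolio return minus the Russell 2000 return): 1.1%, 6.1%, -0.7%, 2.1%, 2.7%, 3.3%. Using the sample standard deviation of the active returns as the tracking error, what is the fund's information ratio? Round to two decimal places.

Mean return μ = 14.60 / 6 = 2.4333%
Σ(r − μ)² = (1.1 − 2.4333)² + (6.1 − 2.4333)² + … = 25.9733
sample σ = √(25.9733 / 5) = √5.1947 = 2.2792%
IR = μ / tracking error = 2.4333 / 2.2792 = 1.0676

1.07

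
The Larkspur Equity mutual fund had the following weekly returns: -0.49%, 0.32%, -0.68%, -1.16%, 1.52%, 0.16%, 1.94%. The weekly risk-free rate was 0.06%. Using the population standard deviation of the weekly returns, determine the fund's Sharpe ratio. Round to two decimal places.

0.16

μ = (-0.49 + 0.32 − 0.68 − 1.16 + 1.52 + 0.16 + 1.94) / 7 = 0.2300%
Σ(r − μ)² = (-0.49 − 0.2300)² + (0.32 − 0.2300)² + … = 7.8798
population σ = √(7.8798 / 7) = √1.1257 = 1.0610%
Sharpe = (μ − rf) / σ = (0.2300 − 0.06) / 1.0610 = 0.1700 / 1.0610 = 0.1602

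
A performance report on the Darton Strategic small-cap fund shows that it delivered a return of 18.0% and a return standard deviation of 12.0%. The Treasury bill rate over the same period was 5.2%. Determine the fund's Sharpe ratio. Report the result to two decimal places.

1.07

Sharpe = (Rp − Rf) / σp = (18.0% − 5.2%) / 12.0% = 12.80% / 12.0% = 1.0667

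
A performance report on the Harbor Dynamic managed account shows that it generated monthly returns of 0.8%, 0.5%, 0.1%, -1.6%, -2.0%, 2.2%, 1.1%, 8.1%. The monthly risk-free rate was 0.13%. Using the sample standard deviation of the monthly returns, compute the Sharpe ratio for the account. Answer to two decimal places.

μ = (0.8 + 0.5 + 0.1 − 1.6 − 2 + 2.2 + 1.1 + 8.1) / 8 = 1.1500%
Sample std dev = √[68.5400 / 7] = 3.1291%
Sharpe = (μ − rf) / σ = (1.1500 − 0.13) / 3.1291 = 1.0200 / 3.1291 = 0.3260

0.33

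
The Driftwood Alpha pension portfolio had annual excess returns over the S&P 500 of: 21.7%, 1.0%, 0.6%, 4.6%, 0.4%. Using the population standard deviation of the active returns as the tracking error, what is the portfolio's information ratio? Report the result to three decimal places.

0.693

μ = (21.7 + 1 + 0.6 + 4.6 + 0.4) / 5 = 28.30 / 5 = 5.6600%
Population σ = √[Σ(r − μ)² / 5] = √[333.3920 / 5] = √66.6784 = 8.1657%
IR = μ / tracking error = 5.6600 / 8.1657 = 0.6931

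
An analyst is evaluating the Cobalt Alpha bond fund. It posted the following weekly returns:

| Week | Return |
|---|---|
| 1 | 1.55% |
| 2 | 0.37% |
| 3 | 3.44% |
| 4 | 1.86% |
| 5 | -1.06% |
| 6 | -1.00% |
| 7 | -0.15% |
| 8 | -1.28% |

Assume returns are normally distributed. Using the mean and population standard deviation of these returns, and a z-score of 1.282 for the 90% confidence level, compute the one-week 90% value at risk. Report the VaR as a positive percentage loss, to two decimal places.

1.55

Mean return r̄ = 3.730 / 8 = 0.4663%
Population σ = √[Σ(r − r̄)² / 8] = √[19.8780 / 8] = √2.4848 = 1.5763%
VaR = −(r̄ − z·σ) = −(0.4663 − 1.282 × 1.5763) = −(-1.5545) = 1.5545%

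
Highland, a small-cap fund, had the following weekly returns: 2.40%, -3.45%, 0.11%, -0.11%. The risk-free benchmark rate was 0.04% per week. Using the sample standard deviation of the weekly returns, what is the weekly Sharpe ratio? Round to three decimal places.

-0.126

r̄ = (2.4 − 3.45 + 0.11 − 0.11) / 4 = -0.2625%
Sample σ = √[Σ(r − r̄)² / 3] = √[17.4111 / 3] = √5.8037 = 2.4091%
Sharpe = (r̄ − rf) / σ = (-0.2625 − 0.04) / 2.4091 = -0.3025 / 2.4091 = -0.1256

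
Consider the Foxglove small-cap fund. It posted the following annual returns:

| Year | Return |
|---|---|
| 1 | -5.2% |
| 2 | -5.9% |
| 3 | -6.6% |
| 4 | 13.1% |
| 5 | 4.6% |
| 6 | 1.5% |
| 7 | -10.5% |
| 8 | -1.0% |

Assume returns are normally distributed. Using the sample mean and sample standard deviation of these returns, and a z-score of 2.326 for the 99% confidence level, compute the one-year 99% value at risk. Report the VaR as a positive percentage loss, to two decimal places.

r̄ = (-5.2 − 5.9 − 6.6 + 13.1 + 4.6 + 1.5 − 10.5 − 1) / 8 = -1.2500%
Σ(r − r̄)² = (-5.2 − (-1.2500))² + (-5.9 − (-1.2500))² + … = 399.1800
sample σ = √(399.1800 / 7) = √57.0257 = 7.5515%
VaR = −(r̄ − z·σ) = −(-1.2500 − 2.326 × 7.5515) = −(-18.8148) = 18.8148%

18.81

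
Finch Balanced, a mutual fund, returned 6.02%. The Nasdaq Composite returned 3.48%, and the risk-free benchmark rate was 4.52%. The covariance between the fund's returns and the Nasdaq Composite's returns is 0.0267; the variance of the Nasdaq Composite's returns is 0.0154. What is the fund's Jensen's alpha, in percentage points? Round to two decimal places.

β = Cov / Var = 0.0267 / 0.0154 = 1.7338
E[R] = Rf + β(Rm − Rf) = 4.52% + 1.7338 × (3.48% − 4.52%) = 2.7168%
α = Rp − E[R] = 6.02% − 2.7168% = 3.3032

3.30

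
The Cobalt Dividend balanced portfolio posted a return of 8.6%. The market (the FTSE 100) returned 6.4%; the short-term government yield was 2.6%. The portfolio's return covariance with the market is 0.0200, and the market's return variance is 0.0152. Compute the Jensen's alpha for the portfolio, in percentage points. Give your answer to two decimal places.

β = Cov / Var = 0.0200 / 0.0152 = 1.3158
E[R] = Rf + β(Rm − Rf) = 2.6% + 1.3158 × (6.4% − 2.6%) = 7.6000%
α = Rp − E[R] = 8.6% − 7.6000% = 1.0000

1.00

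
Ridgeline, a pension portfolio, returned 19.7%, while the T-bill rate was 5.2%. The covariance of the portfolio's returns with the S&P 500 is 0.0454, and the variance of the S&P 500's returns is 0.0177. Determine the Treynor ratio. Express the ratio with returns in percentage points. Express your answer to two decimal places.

5.65

β = Cov / Var = 0.0454 / 0.0177 = 2.5650
Treynor = (Rp − Rf) / β = (19.7% − 5.2%) / 2.5650 = 14.50 / 2.5650 = 5.6530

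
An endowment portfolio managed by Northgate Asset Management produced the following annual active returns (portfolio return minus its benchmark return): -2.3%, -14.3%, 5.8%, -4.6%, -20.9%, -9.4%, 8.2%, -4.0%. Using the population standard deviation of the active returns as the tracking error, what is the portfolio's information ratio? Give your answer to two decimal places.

-0.57

Mean return r̄ = -41.50 / 8 = -5.1875%
Population std dev = √[657.7088 / 8] = 9.0672%
IR = r̄ / tracking error = -5.1875 / 9.0672 = -0.5721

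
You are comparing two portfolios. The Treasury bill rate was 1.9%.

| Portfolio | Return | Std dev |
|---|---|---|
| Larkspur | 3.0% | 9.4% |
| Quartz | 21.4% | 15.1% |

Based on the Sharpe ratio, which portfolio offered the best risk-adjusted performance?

Quartz

Larkspur: Sharpe ratio = (3.0% − 1.9%) / 9.4% = 0.117
Quartz: Sharpe ratio = (21.4% − 1.9%) / 15.1% = 1.291
Highest: Quartz (1.291).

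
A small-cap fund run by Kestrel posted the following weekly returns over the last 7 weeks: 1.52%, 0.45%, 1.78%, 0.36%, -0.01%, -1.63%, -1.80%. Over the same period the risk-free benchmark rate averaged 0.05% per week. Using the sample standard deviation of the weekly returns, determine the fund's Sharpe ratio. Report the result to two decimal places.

μ = (1.52 + 0.45 + 1.78 + 0.36 − 0.01 − 1.63 − 1.8) / 7 = 0.670 / 7 = 0.0957%
Σ(r − μ)² = 11.6438; sample σ = √(11.6438/6) = 1.3931%
Sharpe = (μ − rf) / σ = (0.0957 − 0.05) / 1.3931 = 0.0457 / 1.3931 = 0.0328

0.03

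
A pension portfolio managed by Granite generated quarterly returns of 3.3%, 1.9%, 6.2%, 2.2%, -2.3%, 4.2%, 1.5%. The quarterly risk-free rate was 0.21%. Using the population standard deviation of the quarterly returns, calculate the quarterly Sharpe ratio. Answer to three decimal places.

0.909

r̄ = (3.3 + 1.9 + 6.2 + 2.2 − 2.3 + 4.2 + 1.5) / 7 = 17.00 / 7 = 2.4286%
Population σ = √[Σ(r − r̄)² / 7] = √[41.6743 / 7] = √5.9535 = 2.4400%
Sharpe = (r̄ − rf) / σ = (2.4286 − 0.21) / 2.4400 = 2.2186 / 2.4400 = 0.9093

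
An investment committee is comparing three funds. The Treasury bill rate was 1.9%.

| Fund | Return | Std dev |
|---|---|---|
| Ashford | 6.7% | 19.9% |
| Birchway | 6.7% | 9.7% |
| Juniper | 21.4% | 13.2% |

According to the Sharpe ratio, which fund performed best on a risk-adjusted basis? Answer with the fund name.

Ashford: Sharpe ratio = (6.7% − 1.9%) / 19.9% = 0.241
Birchway: Sharpe ratio = (6.7% − 1.9%) / 9.7% = 0.495
Juniper: Sharpe ratio = (21.4% − 1.9%) / 13.2% = 1.477
Highest: Juniper (1.477).

Juniper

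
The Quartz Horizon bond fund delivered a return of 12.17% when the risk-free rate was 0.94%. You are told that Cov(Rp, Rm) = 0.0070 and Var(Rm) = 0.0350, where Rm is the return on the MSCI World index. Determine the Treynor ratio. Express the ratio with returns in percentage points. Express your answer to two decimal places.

β = Cov / Var = 0.0070 / 0.0350 = 0.2000
Treynor = (Rp − Rf) / β = (12.17% − 0.94%) / 0.2000 = 11.23 / 0.2000 = 56.1500

56.15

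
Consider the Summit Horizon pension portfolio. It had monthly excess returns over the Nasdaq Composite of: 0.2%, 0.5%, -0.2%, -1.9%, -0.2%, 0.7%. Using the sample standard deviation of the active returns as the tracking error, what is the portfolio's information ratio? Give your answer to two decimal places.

Mean return r̄ = -0.90 / 6 = -0.1500%
Sample σ = √[Σ(r − r̄)² / 5] = √[4.3350 / 5] = √0.8670 = 0.9311%
IR = r̄ / tracking error = -0.1500 / 0.9311 = -0.1611

-0.16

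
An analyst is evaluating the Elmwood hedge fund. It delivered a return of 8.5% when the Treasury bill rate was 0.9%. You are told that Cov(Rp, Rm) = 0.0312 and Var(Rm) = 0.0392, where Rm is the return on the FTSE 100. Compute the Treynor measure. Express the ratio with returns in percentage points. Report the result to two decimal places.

β = Cov / Var = 0.0312 / 0.0392 = 0.7959
Treynor = (Rp − Rf) / β = (8.5% − 0.9%) / 0.7959 = 7.60 / 0.7959 = 9.5489

9.55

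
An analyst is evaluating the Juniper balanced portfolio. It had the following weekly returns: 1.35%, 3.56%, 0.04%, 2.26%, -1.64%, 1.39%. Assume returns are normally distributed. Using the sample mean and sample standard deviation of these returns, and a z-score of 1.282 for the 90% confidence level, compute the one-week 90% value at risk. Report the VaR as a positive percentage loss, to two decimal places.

1.14

Mean return r̄ = 6.960 / 6 = 1.1600%
Σ(r − r̄)² = (1.35 − 1.1600)² + (3.56 − 1.1600)² + … = 16.1534
sample σ = √(16.1534 / 5) = √3.2307 = 1.7974%
VaR = −(r̄ − z·σ) = −(1.1600 − 1.282 × 1.7974) = −(-1.1443) = 1.1443%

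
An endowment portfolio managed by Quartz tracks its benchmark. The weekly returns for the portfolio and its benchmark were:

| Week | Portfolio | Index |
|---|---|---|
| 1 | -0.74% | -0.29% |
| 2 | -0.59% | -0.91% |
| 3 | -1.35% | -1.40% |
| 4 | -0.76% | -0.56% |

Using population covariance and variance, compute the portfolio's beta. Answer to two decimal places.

0.51

r̄p = -0.8600%,  r̄m = -0.7900%
Cov = Σ(rp − r̄p)(rm − r̄m) / 4 = 0.0874
Var(rm) = Σ(rm − r̄m)² / 4 = 0.1724
β = Cov / Var = 0.0874 / 0.1724 = 0.5070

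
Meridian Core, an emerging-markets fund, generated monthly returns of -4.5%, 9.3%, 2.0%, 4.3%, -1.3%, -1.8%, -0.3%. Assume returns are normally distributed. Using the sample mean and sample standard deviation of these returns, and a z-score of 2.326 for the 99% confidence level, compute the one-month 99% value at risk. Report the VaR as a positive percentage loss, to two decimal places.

9.55

r̄ = (-4.5 + 9.3 + 2 + 4.3 − 1.3 − 1.8 − 0.3) / 7 = 7.70 / 7 = 1.1000%
Sample std dev = √[125.7800 / 6] = 4.5786%
VaR = −(r̄ − z·σ) = −(1.1000 − 2.326 × 4.5786) = −(-9.5498) = 9.5498%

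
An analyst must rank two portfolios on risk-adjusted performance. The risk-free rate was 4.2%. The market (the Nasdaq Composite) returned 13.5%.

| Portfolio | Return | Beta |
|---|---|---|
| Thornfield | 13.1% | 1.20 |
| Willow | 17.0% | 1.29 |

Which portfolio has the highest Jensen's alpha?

Thornfield: α = 13.1% − [4.2% + 1.20 × (13.5% − 4.2%)] = -2.260
Willow: α = 17.0% − [4.2% + 1.29 × (13.5% − 4.2%)] = 0.803
Highest: Willow (0.803).

Willow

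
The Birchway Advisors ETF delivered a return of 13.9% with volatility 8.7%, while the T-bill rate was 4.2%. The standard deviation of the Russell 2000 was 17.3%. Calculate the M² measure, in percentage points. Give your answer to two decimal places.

23.49

Sharpe = (Rp − Rf) / σp = (13.9% − 4.2%) / 8.7% = 1.1149
M² = Rf + Sharpe × σm = 4.2% + 1.1149 × 17.3% = 23.4878%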